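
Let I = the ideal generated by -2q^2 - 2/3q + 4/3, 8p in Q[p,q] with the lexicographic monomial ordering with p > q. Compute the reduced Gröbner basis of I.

G = {p, q^2 + 1/3q - 2/3}

The reduced Gröbner basis is the canonical form of the ideal for this ordering.

f_1 = -2q^2 - 2/3q + 4/3, LT = q^2.
f_2 = 8p, LT = p.

The S-polynomials (S(f_1,f_2)) all reduce to 0 modulo the current basis, so we have a Gröbner basis.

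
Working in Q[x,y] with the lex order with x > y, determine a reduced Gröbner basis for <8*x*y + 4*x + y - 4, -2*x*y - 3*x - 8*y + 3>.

f_1 = 8*x*y + 4*x + y - 4, LT = x*y.
f_2 = -2*x*y - 3*x - 8*y + 3, LT = x*y.

S(f_1,f_2): lcm = x*y. S = -x - 31/8*y + 1.
  reduce S modulo (f_1, f_2):
  remainder -x - 31/8*y + 1 ≠ 0; add g_3 = -x - 31/8*y + 1 to the basis.

S(f_1,g_3): lcm = x*y. S = 1/2*x - 31/8*y**2 + 9/8*y - 1/2.
  reduce S modulo (f_1, f_2, g_3):
  remainder -31/8*y**2 - 13/16*y ≠ 0; add g_4 = -31/8*y**2 - 13/16*y to the basis.

The other S-polynomials (S(f_2,g_3), S(f_1,g_4), S(f_2,g_4), S(g_3,g_4)) all reduce to 0 modulo the current basis, so we have a Gröbner basis.
Inter-reduce: drop elements whose leading term is divisible by another's, tail-reduce, and make monic.

G = {x + 31/8*y - 1, y**2 + 13/62*y}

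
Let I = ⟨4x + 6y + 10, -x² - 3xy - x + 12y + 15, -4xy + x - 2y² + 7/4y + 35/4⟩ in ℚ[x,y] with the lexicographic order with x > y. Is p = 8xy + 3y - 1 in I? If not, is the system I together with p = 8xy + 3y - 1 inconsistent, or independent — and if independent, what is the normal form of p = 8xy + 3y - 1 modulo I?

First compute the reduced Gröbner basis of I by Buchberger's algorithm.
f_1 = 4x + 6y + 10, LT = x.
f_2 = -x² - 3xy - x + 12y + 15, LT = x².
f_3 = -4xy + x - 2y² + 7/4y + 35/4, LT = xy.

S(f_1,f_2): lcm = x². S = -3/2xy + 3/2x + 12y + 15.
  reduce S modulo (f_1, f_2, f_3):
  remainder 9/4y² + 27/2y + 45/4 ≠ 0; add h_4 = 9/4y² + 27/2y + 45/4 to the basis.

S(f_1,f_3): lcm = xy. S = ¼x + y² + 47/16y + 35/16.
  reduce S modulo (f_1, f_2, f_3, h_4):
  remainder -55/16y - 55/16 ≠ 0; add h_5 = -55/16y - 55/16 to the basis.

The other S-polynomials (S(f_2,f_3), S(f_1,h_4), S(f_2,h_4), S(f_3,h_4), S(f_1,h_5), S(f_2,h_5), S(f_3,h_5), S(h_4,h_5)) all reduce to 0 modulo the current basis, so we have a Gröbner basis.
Inter-reduce: drop elements whose leading term is divisible by another's, tail-reduce, and make monic.
Reduced Gröbner basis: {x + 1, y + 1}.
Label its elements g_1 = x + 1, g_2 = y + 1.

Reduce p = 8xy + 3y - 1 modulo G:
  leading term xy: subtract (8y)·g_1 from 8xy + 3y - 1 → -5y - 1
  leading term y: subtract (-5)·g_2 from -5y - 1 → 4
  leading term 1: no divisor's leading term divides it; move 4 to the remainder.
  normal form = 4.
The normal form is nonzero, so p ∉ I. Since p minus its normal form lies in I, I + (p) = I + (r) where r = 4; decide whether this ideal is the whole ring.
Here r = 4 is a nonzero constant, hence a unit: 1 ∈ I + (p), the Gröbner basis of I + (p) is {1}, and the enlarged system has no common solution — adjoining p is inconsistent.

Ideal membership is decidable via reduction modulo a Gröbner basis.

Adjoining 8xy + 3y - 1 makes the ideal the whole ring: the system is inconsistent.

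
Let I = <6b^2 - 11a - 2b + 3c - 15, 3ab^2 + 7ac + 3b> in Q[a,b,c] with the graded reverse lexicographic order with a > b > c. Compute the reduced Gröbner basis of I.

G = {a^2 + 2/11ab + ac + 15/11a + 6/11b, b^2 - 11/6a - 1/3b + 1/2c - 5/2}

Buchberger's algorithm terminates because the ascending chain of leading-term ideals stabilizes.

f_1 = 6b^2 - 11a - 2b + 3c - 15, LT = b^2.
f_2 = 3ab^2 + 7ac + 3b, LT = ab^2.

S(f_1,f_2): lcm = ab^2. S = -11/6a^2 - 1/3ab - 11/6ac - 5/2a - b.
  leading term a^2: no divisor's leading term divides it; move -11/6a^2 to the remainder.
  leading term ab: no divisor's leading term divides it; move -1/3ab to the remainder.
  leading term ac: no divisor's leading term divides it; move -11/6ac to the remainder.
  leading term a: no divisor's leading term divides it; move -5/2a to the remainder.
  leading term b: no divisor's leading term divides it; move -b to the remainder.
  remainder -11/6a^2 - 1/3ab - 11/6ac - 5/2a - b ≠ 0; add g_3 = -11/6a^2 - 1/3ab - 11/6ac - 5/2a - b to the basis.

S(f_1,g_3): leading monomials are coprime, so the S-polynomial reduces to 0 (Buchberger's first criterion).
S(f_2,g_3): lcm = a^2b^2. S = -2/11ab^3 - ab^2c - 15/11ab^2 - 6/11b^3 + 7/3a^2c + ab.
  leading term ab^3: subtract (-1/33ab)·f_1 from -2/11ab^3 - ab^2c - 15/11ab^2 - 6/11b^3 + 7/3a^2c + ab → -ab^2c - 1/3a^2b - 47/33ab^2 - 6/11b^3 + 7/3a^2c + 1/11abc + 6/11ab
  leading term ab^2c: subtract (-1/6ac)·f_1 from -ab^2c - 1/3a^2b - 47/33ab^2 - 6/11b^3 + 7/3a^2c + 1/11abc + 6/11ab → -1/3a^2b - 47/33ab^2 - 6/11b^3 + 1/2a^2c - 8/33abc + 1/2ac^2 + 6/11ab - 5/2ac
  leading term a^2b: subtract (2/11b)·g_3 from -1/3a^2b - 47/33ab^2 - 6/11b^3 + 1/2a^2c - 8/33abc + 1/2ac^2 + 6/11ab - 5/2ac → -15/11ab^2 - 6/11b^3 + 1/2a^2c + 1/11abc + 1/2ac^2 + ab + 2/11b^2 - 5/2ac
  leading term ab^2: subtract (-5/22a)·f_1 from -15/11ab^2 - 6/11b^3 + 1/2a^2c + 1/11abc + 1/2ac^2 + ab + 2/11b^2 - 5/2ac → -6/11b^3 + 1/2a^2c + 1/11abc + 1/2ac^2 - 5/2a^2 + 6/11ab + 2/11b^2 - 20/11ac - 75/22a
  leading term b^3: subtract (-1/11b)·f_1 from -6/11b^3 + 1/2a^2c + 1/11abc + 1/2ac^2 - 5/2a^2 + 6/11ab + 2/11b^2 - 20/11ac - 75/22a → 1/2a^2c + 1/11abc + 1/2ac^2 - 5/2a^2 - 5/11ab - 20/11ac + 3/11bc - 75/22a - 15/11b
  leading term a^2c: subtract (-3/11c)·g_3 from 1/2a^2c + 1/11abc + 1/2ac^2 - 5/2a^2 - 5/11ab - 20/11ac + 3/11bc - 75/22a - 15/11b → -5/2a^2 - 5/11ab - 5/2ac - 75/22a - 15/11b
  leading term a^2: subtract (15/11)·g_3 from -5/2a^2 - 5/11ab - 5/2ac - 75/22a - 15/11b → 0
  remainder 0.

Every S-polynomial of the final basis reduces to 0, so we have a Gröbner basis.
Inter-reduce: drop elements whose leading term is divisible by another's, tail-reduce, and make monic.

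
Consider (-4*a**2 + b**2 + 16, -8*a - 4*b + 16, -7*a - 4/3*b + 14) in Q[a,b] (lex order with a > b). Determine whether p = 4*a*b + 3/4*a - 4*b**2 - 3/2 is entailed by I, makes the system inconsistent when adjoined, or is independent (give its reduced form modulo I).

4*a*b + 3/4*a - 4*b**2 - 3/2 lies in I (it reduces to 0).

First compute the reduced Gröbner basis of I by Buchberger's algorithm.
f_1 = -4*a**2 + b**2 + 16, LT = a**2.
f_2 = -8*a - 4*b + 16, LT = a.
f_3 = -7*a - 4/3*b + 14, LT = a.

S(f_1,f_2): lcm = a**2. S = -1/2*a*b + 2*a - 1/4*b**2 - 4.
  leading term a*b: subtract (1/16*b)·f_2 from -1/2*a*b + 2*a - 1/4*b**2 - 4 → 2*a - b - 4
  leading term a: subtract (-1/4)·f_2 from 2*a - b - 4 → -2*b
  leading term b: no divisor's leading term divides it; move -2*b to the remainder.
  remainder -2*b ≠ 0; add h_4 = -2*b to the basis.

The other S-polynomials (S(f_1,f_3), S(f_2,f_3), S(f_1,h_4), S(f_2,h_4), S(f_3,h_4)) all reduce to 0 modulo the current basis, so we have a Gröbner basis.
Inter-reduce: drop elements whose leading term is divisible by another's, tail-reduce, and make monic.
Reduced Gröbner basis: {a - 2, b}.
Label its elements g_1 = a - 2, g_2 = b.

Reduce p = 4*a*b + 3/4*a - 4*b**2 - 3/2 modulo G:
  leading term a*b: subtract (4*b)·g_1 from 4*a*b + 3/4*a - 4*b**2 - 3/2 → 3/4*a - 4*b**2 + 8*b - 3/2
  leading term a: subtract (3/4)·g_1 from 3/4*a - 4*b**2 + 8*b - 3/2 → -4*b**2 + 8*b
  leading term b**2: subtract (-4*b)·g_2 from -4*b**2 + 8*b → 8*b
  leading term b: subtract (8)·g_2 from 8*b → 0
  normal form = 0.
Since the normal form is 0, p ∈ I.

The remainder on division by a Gröbner basis is unique — it is the normal form.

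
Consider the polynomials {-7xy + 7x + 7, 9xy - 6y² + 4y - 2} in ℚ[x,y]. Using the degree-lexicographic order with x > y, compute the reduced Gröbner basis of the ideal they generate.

Buchberger's algorithm terminates because the ascending chain of leading-term ideals stabilizes.

f_1 = -7xy + 7x + 7, LT = xy.
f_2 = 9xy - 6y² + 4y - 2, LT = xy.

S(f_1,f_2): lcm = xy. S = ⅔y² - x - 4/9y - 7/9.
  leading term y²: no divisor's leading term divides it; move ⅔y² to the remainder.
  leading term x: no divisor's leading term divides it; move -x to the remainder.
  leading term y: no divisor's leading term divides it; move -4/9y to the remainder.
  leading term 1: no divisor's leading term divides it; move -7/9 to the remainder.
  remainder ⅔y² - x - 4/9y - 7/9 ≠ 0; add g_3 = ⅔y² - x - 4/9y - 7/9 to the basis.

S(f_1,g_3): lcm = xy². S = 3/2x² - ⅓xy + 7/6x - y.
  leading term x²: no divisor's leading term divides it; move 3/2x² to the remainder.
  leading term xy: subtract (1/21)·f_1 from -⅓xy + 7/6x - y → ⅚x - y - ⅓
  leading term x: no divisor's leading term divides it; move ⅚x to the remainder.
  leading term y: no divisor's leading term divides it; move -y to the remainder.
  leading term 1: no divisor's leading term divides it; move -⅓ to the remainder.
  remainder 3/2x² + ⅚x - y - ⅓ ≠ 0; add g_4 = 3/2x² + ⅚x - y - ⅓ to the basis.

S(f_2,g_3): lcm = xy². S = -⅔y³ + 3/2x² + ⅔xy + 4/9y² + 7/6x - 2/9y.
  leading term y³: subtract (-y)·g_3 from -⅔y³ + 3/2x² + ⅔xy + 4/9y² + 7/6x - 2/9y → 3/2x² - ⅓xy + 7/6x - y
  leading term x²: subtract (1)·g_4 from 3/2x² - ⅓xy + 7/6x - y → -⅓xy + ⅓x + ⅓
  leading term xy: subtract (1/21)·f_1 from -⅓xy + ⅓x + ⅓ → 0
  remainder 0.

S(f_1,g_4): lcm = x²y. S = -x² - 5/9xy + ⅔y² - x + 2/9y.
  leading term x²: subtract (-⅔)·g_4 from -x² - 5/9xy + ⅔y² - x + 2/9y → -5/9xy + ⅔y² - 4/9x - 4/9y - 2/9
  leading term xy: subtract (5/63)·f_1 from -5/9xy + ⅔y² - 4/9x - 4/9y - 2/9 → ⅔y² - x - 4/9y - 7/9
  leading term y²: subtract (1)·g_3 from ⅔y² - x - 4/9y - 7/9 → 0
  remainder 0.

S(f_2,g_4): lcm = x²y. S = -⅔xy² - 1/9xy + ⅔y² - 2/9x + 2/9y.
  leading term xy²: subtract (2/21y)·f_1 from -⅔xy² - 1/9xy + ⅔y² - 2/9x + 2/9y → -7/9xy + ⅔y² - 2/9x - 4/9y
  leading term xy: subtract (1/9)·f_1 from -7/9xy + ⅔y² - 2/9x - 4/9y → ⅔y² - x - 4/9y - 7/9
  leading term y²: subtract (1)·g_3 from ⅔y² - x - 4/9y - 7/9 → 0
  remainder 0.

S(g_3,g_4): leading monomials are coprime, so the S-polynomial reduces to 0 (Buchberger's first criterion).
Every S-polynomial of the final basis reduces to 0, so we have a Gröbner basis.
Inter-reduce: drop elements whose leading term is divisible by another's, tail-reduce, and make monic.

G = {x² + 5/9x - ⅔y - 2/9, xy - x - 1, y² - 3/2x - ⅔y - 7/6}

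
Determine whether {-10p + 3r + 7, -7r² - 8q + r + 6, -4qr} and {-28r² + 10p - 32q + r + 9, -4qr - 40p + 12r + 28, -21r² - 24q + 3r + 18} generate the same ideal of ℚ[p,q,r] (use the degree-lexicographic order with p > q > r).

Two ideals are equal iff their reduced Gröbner bases coincide (the reduced basis is unique for a fixed ordering).
Buchberger on the first generating set:
f_1 = -10p + 3r + 7, LT = p.
f_2 = -7r² - 8q + r + 6, LT = r².
f_3 = -4qr, LT = qr.

S(f_2,f_3): lcm = qr². S = 8/7q² - 1/7qr - 6/7q.
  leading term q²: no divisor's leading term divides it; move 8/7q² to the remainder.
  leading term qr: subtract (1/28)·f_3 from -1/7qr - 6/7q → -6/7q
  leading term q: no divisor's leading term divides it; move -6/7q to the remainder.
  remainder 8/7q² - 6/7q ≠ 0; add g_4 = 8/7q² - 6/7q to the basis.

The other S-polynomials (S(f_1,f_2), S(f_1,f_3), S(f_1,g_4), S(f_2,g_4), S(f_3,g_4)) all reduce to 0 modulo the current basis, so we have a Gröbner basis.
Inter-reduce: drop elements whose leading term is divisible by another's, tail-reduce, and make monic.
Reduced Gröbner basis: {q² - ¾q, qr, r² + 8/7q - 1/7r - 6/7, p - 3/10r - 7/10}.

Buchberger on the second generating set:
h_1 = -28r² + 10p - 32q + r + 9, LT = r².
h_2 = -4qr - 40p + 12r + 28, LT = qr.
h_3 = -21r² - 24q + 3r + 18, LT = r².

S(h_1,h_2): lcm = qr². S = -5/14pq - 10pr + 8/7q² - 1/28qr + 3r² - 9/28q + 7r.
  leading term pq: no divisor's leading term divides it; move -5/14pq to the remainder.
  leading term pr: no divisor's leading term divides it; move -10pr to the remainder.
  leading term q²: no divisor's leading term divides it; move 8/7q² to the remainder.
  leading term qr: subtract (1/112)·h_2 from -1/28qr + 3r² - 9/28q + 7r → 3r² + 5/14p - 9/28q + 193/28r - ¼
  leading term r²: subtract (-3/28)·h_1 from 3r² + 5/14p - 9/28q + 193/28r - ¼ → 10/7p - 15/4q + 7r + 5/7
  leading term p: no divisor's leading term divides it; move 10/7p to the remainder.
  leading term q: no divisor's leading term divides it; move -15/4q to the remainder.
  leading term r: no divisor's leading term divides it; move 7r to the remainder.
  leading term 1: no divisor's leading term divides it; move 5/7 to the remainder.
  remainder -5/14pq - 10pr + 8/7q² + 10/7p - 15/4q + 7r + 5/7 ≠ 0; add k_4 = -5/14pq - 10pr + 8/7q² + 10/7p - 15/4q + 7r + 5/7 to the basis.

S(h_1,h_3): lcm = r². S = -5/14p + 3/28r + 15/28.
  leading term p: no divisor's leading term divides it; move -5/14p to the remainder.
  leading term r: no divisor's leading term divides it; move 3/28r to the remainder.
  leading term 1: no divisor's leading term divides it; move 15/28 to the remainder.
  remainder -5/14p + 3/28r + 15/28 ≠ 0; add k_5 = -5/14p + 3/28r + 15/28 to the basis.

S(h_2,h_3): lcm = qr². S = 10pr - 8/7q² + 1/7qr - 3r² + 6/7q - 7r.
  leading term pr: subtract (-28r)·k_5 from 10pr - 8/7q² + 1/7qr - 3r² + 6/7q - 7r → -8/7q² + 1/7qr + 6/7q + 8r
  leading term q²: no divisor's leading term divides it; move -8/7q² to the remainder.
  leading term qr: subtract (-1/28)·h_2 from 1/7qr + 6/7q + 8r → -10/7p + 6/7q + 59/7r + 1
  leading term p: subtract (4)·k_5 from -10/7p + 6/7q + 59/7r + 1 → 6/7q + 8r - 8/7
  leading term q: no divisor's leading term divides it; move 6/7q to the remainder.
  leading term r: no divisor's leading term divides it; move 8r to the remainder.
  leading term 1: no divisor's leading term divides it; move -8/7 to the remainder.
  remainder -8/7q² + 6/7q + 8r - 8/7 ≠ 0; add k_6 = -8/7q² + 6/7q + 8r - 8/7 to the basis.

The other S-polynomials (S(h_1,k_4), S(h_2,k_4), S(h_3,k_4), S(h_1,k_5), S(h_2,k_5), S(h_3,k_5), S(k_4,k_5), S(h_1,k_6), S(h_2,k_6), S(h_3,k_6), S(k_4,k_6), S(k_5,k_6)) all reduce to 0 modulo the current basis, so we have a Gröbner basis.
Inter-reduce: drop elements whose leading term is divisible by another's, tail-reduce, and make monic.
Reduced Gröbner basis: {q² - ¾q - 7r + 1, qr + 8, r² + 8/7q - 1/7r - 6/7, p - 3/10r - 3/2}.

Since the reduced bases disagree, the two ideals are not the same.
The same test decides containment: I ⊆ J iff every generator of I reduces to 0 modulo a Gröbner basis of J.

No, the ideals differ.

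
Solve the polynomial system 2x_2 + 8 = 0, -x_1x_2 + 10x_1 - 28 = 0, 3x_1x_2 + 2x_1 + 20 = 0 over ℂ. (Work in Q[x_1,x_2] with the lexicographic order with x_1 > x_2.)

{(2, -4)}

Compute a lex Gröbner basis by Buchberger's algorithm.
f_1 = 2x_2 + 8, LT = x_2.
f_2 = -x_1x_2 + 10x_1 - 28, LT = x_1x_2.
f_3 = 3x_1x_2 + 2x_1 + 20, LT = x_1x_2.

S(f_1,f_2): lcm = x_1x_2. S = 14x_1 - 28.
  leading term x_1: no divisor's leading term divides it; move 14x_1 to the remainder.
  leading term 1: no divisor's leading term divides it; move -28 to the remainder.
  remainder 14x_1 - 28 ≠ 0; add h_4 = 14x_1 - 28 to the basis.

The other S-polynomials (S(f_1,f_3), S(f_2,f_3), S(f_1,h_4), S(f_2,h_4), S(f_3,h_4)) all reduce to 0 modulo the current basis, so we have a Gröbner basis.
Inter-reduce: drop elements whose leading term is divisible by another's, tail-reduce, and make monic.
Reduced Gröbner basis: {x_1 - 2, x_2 + 4}.

Since the basis is lex-ordered, x_2 + 4 is univariate in x_2. Its roots are {-4}. Back-substituting each root into the other basis elements fixes the other coordinates.
  x_2 = -4: the earlier basis element becomes x_1 - 2 = 0, giving x_1 = 2 — point (2, -4).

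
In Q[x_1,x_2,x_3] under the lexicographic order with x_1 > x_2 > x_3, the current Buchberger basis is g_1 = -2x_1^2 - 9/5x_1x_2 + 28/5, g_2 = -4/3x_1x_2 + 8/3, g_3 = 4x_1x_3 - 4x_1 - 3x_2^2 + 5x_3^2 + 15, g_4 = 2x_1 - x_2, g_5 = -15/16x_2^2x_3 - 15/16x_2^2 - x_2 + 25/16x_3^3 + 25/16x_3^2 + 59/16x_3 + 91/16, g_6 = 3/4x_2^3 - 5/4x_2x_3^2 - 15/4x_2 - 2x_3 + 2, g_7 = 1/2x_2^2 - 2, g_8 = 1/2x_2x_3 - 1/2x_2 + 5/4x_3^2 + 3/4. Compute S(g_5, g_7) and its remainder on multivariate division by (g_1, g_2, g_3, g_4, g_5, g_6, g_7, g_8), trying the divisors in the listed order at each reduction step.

lcm(LM(g_5), LM(g_7)) = x_2^2x_3.
S = (lcm/LT(g_5))·g_5 − (lcm/LT(g_7))·g_7 = x_2^2 + 16/15x_2 - 5/3x_3^3 - 5/3x_3^2 + 1/15x_3 - 91/15.
Reduce S modulo (g_1, g_2, g_3, g_4, g_5, g_6, g_7, g_8) in that order:
  leading term x_2^2: subtract (2)·g_7 from x_2^2 + 16/15x_2 - 5/3x_3^3 - 5/3x_3^2 + 1/15x_3 - 91/15 → 16/15x_2 - 5/3x_3^3 - 5/3x_3^2 + 1/15x_3 - 31/15
  leading term x_2: no divisor's leading term divides it; move 16/15x_2 to the remainder.
  leading term x_3^3: no divisor's leading term divides it; move -5/3x_3^3 to the remainder.
  leading term x_3^2: no divisor's leading term divides it; move -5/3x_3^2 to the remainder.
  leading term x_3: no divisor's leading term divides it; move 1/15x_3 to the remainder.
  leading term 1: no divisor's leading term divides it; move -31/15 to the remainder.
The remainder 16/15x_2 - 5/3x_3^3 - 5/3x_3^2 + 1/15x_3 - 31/15 is nonzero, so it would be added as the next basis element.

S(g_5, g_7) = x_2^2 + 16/15x_2 - 5/3x_3^3 - 5/3x_3^2 + 1/15x_3 - 91/15; remainder on division = 16/15x_2 - 5/3x_3^3 - 5/3x_3^2 + 1/15x_3 - 31/15.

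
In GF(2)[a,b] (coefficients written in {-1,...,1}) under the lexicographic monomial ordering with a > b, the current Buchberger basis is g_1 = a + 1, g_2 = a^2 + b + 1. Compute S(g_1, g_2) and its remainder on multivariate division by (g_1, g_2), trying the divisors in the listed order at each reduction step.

S(g_1, g_2) = a + b + 1; remainder on division = b.

lcm(LM(g_1), LM(g_2)) = a^2.
S = (lcm/LT(g_1))·g_1 − (lcm/LT(g_2))·g_2 = a + b + 1.
Reduce S modulo (g_1, g_2) in that order:
  leading term a: subtract (1)·g_1 from a + b + 1 → b
  leading term b: no divisor's leading term divides it; move b to the remainder.
The remainder b is nonzero, so it would be added as the next basis element.
An S-polynomial is built so that the two leading terms cancel; whether anything survives reduction is exactly the Gröbner-basis criterion.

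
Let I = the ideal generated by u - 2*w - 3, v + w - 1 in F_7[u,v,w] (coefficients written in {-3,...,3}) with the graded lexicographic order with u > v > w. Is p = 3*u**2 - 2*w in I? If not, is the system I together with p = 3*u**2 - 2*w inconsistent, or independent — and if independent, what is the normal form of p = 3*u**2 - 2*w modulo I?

First compute the reduced Gröbner basis of I by Buchberger's algorithm.
f_1 = u - 2*w - 3, LT = u.
f_2 = v + w - 1, LT = v.

The S-polynomials (S(f_1,f_2)) all reduce to 0 modulo the current basis, so we have a Gröbner basis.
Inter-reduce: drop elements whose leading term is divisible by another's, tail-reduce, and make monic.
Reduced Gröbner basis: {u - 2*w - 3, v + w - 1}.
Label its elements g_1 = u - 2*w - 3, g_2 = v + w - 1.

Reduce p = 3*u**2 - 2*w modulo G:
  leading term u**2: subtract (3*u)·g_1 from 3*u**2 - 2*w → -u*w + 2*u - 2*w
  leading term u*w: subtract (-w)·g_1 from -u*w + 2*u - 2*w → -2*w**2 + 2*u + 2*w
  leading term w**2: no divisor's leading term divides it; move -2*w**2 to the remainder.
  leading term u: subtract (2)·g_1 from 2*u + 2*w → -w - 1
  leading term w: no divisor's leading term divides it; move -w to the remainder.
  leading term 1: no divisor's leading term divides it; move -1 to the remainder.
  normal form = -2*w**2 - w - 1.
The normal form is nonzero, so p ∉ I. Since p minus its normal form lies in I, I + (p) = I + (r) where r = -2*w**2 - w - 1; decide whether this ideal is the whole ring.
Run Buchberger on G together with r (pairs among the g_i already reduce to 0 since G is a Gröbner basis):
g_1 = u - 2*w - 3, LT = u.
g_2 = v + w - 1, LT = v.
r = -2*w**2 - w - 1, LT = w**2.

The S-polynomials (S(g_1,g_2), S(g_1,r), S(g_2,r)) all reduce to 0 modulo the current basis, so we have a Gröbner basis.
Inter-reduce: drop elements whose leading term is divisible by another's, tail-reduce, and make monic.
Reduced Gröbner basis: {w**2 - 3*w - 3, u - 2*w - 3, v + w - 1}.
The reduced Gröbner basis of I + (p) is {w**2 - 3*w - 3, u - 2*w - 3, v + w - 1} ≠ {1}, a proper ideal, so the enlarged system stays consistent: p is independent of I, with normal form -2*w**2 - w - 1.

3*u**2 - 2*w is independent of I; its normal form modulo I is -2*w**2 - w - 1.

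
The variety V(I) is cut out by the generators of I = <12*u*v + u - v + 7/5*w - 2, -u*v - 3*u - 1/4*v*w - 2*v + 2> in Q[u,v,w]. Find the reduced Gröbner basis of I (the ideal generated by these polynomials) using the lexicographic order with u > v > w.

G = {u + 3/35*v*w + 5/7*v - 1/25*w - 22/35, v**2*w + 25/3*v**2 - 23/60*v*w - 17/3*v - 7/5*w + 4/3}

f_1 = 12*u*v + u - v + 7/5*w - 2, LT = u*v.
f_2 = -u*v - 3*u - 1/4*v*w - 2*v + 2, LT = u*v.

S(f_1,f_2): lcm = u*v. S = -35/12*u - 1/4*v*w - 25/12*v + 7/60*w + 11/6.
  leading term u: no divisor's leading term divides it; move -35/12*u to the remainder.
  leading term v*w: no divisor's leading term divides it; move -1/4*v*w to the remainder.
  leading term v: no divisor's leading term divides it; move -25/12*v to the remainder.
  leading term w: no divisor's leading term divides it; move 7/60*w to the remainder.
  leading term 1: no divisor's leading term divides it; move 11/6 to the remainder.
  remainder -35/12*u - 1/4*v*w - 25/12*v + 7/60*w + 11/6 ≠ 0; add g_3 = -35/12*u - 1/4*v*w - 25/12*v + 7/60*w + 11/6 to the basis.

S(f_1,g_3): lcm = u*v. S = 1/12*u - 3/35*v**2*w - 5/7*v**2 + 1/25*v*w + 229/420*v + 7/60*w - 1/6.
  leading term u: subtract (-1/35)·g_3 from 1/12*u - 3/35*v**2*w - 5/7*v**2 + 1/25*v*w + 229/420*v + 7/60*w - 1/6 → -3/35*v**2*w - 5/7*v**2 + 23/700*v*w + 17/35*v + 3/25*w - 4/35
  leading term v**2*w: no divisor's leading term divides it; move -3/35*v**2*w to the remainder.
  leading term v**2: no divisor's leading term divides it; move -5/7*v**2 to the remainder.
  leading term v*w: no divisor's leading term divides it; move 23/700*v*w to the remainder.
  leading term v: no divisor's leading term divides it; move 17/35*v to the remainder.
  leading term w: no divisor's leading term divides it; move 3/25*w to the remainder.
  leading term 1: no divisor's leading term divides it; move -4/35 to the remainder.
  remainder -3/35*v**2*w - 5/7*v**2 + 23/700*v*w + 17/35*v + 3/25*w - 4/35 ≠ 0; add g_4 = -3/35*v**2*w - 5/7*v**2 + 23/700*v*w + 17/35*v + 3/25*w - 4/35 to the basis.

The other S-polynomials (S(f_2,g_3), S(f_1,g_4), S(f_2,g_4), S(g_3,g_4)) all reduce to 0 modulo the current basis, so we have a Gröbner basis.
Inter-reduce: drop elements whose leading term is divisible by another's, tail-reduce, and make monic.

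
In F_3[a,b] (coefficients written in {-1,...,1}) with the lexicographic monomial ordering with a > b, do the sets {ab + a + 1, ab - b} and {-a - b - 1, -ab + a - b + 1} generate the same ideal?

Equality of ideals is decidable: compute both reduced Gröbner bases (unique for the ordering) and check whether they agree.
Buchberger on the first generating set:
f_1 = ab + a + 1, LT = ab.
f_2 = ab - b, LT = ab.

S(f_1,f_2): lcm = ab. S = a + b + 1.
  leading term a: no divisor's leading term divides it; move a to the remainder.
  leading term b: no divisor's leading term divides it; move b to the remainder.
  leading term 1: no divisor's leading term divides it; move 1 to the remainder.
  remainder a + b + 1 ≠ 0; add g_3 = a + b + 1 to the basis.

S(f_1,g_3): lcm = ab. S = a - b^2 - b + 1.
  leading term a: subtract (1)·g_3 from a - b^2 - b + 1 → -b^2 + b
  leading term b^2: no divisor's leading term divides it; move -b^2 to the remainder.
  leading term b: no divisor's leading term divides it; move b to the remainder.
  remainder -b^2 + b ≠ 0; add g_4 = -b^2 + b to the basis.

The other S-polynomials (S(f_2,g_3), S(f_1,g_4), S(f_2,g_4), S(g_3,g_4)) all reduce to 0 modulo the current basis, so we have a Gröbner basis.
Inter-reduce: drop elements whose leading term is divisible by another's, tail-reduce, and make monic.
Reduced Gröbner basis: {a + b + 1, b^2 - b}.

Buchberger on the second generating set:
h_1 = -a - b - 1, LT = a.
h_2 = -ab + a - b + 1, LT = ab.

S(h_1,h_2): lcm = ab. S = a + b^2 + 1.
  leading term a: subtract (-1)·h_1 from a + b^2 + 1 → b^2 - b
  leading term b^2: no divisor's leading term divides it; move b^2 to the remainder.
  leading term b: no divisor's leading term divides it; move -b to the remainder.
  remainder b^2 - b ≠ 0; add k_3 = b^2 - b to the basis.

The other S-polynomials (S(h_1,k_3), S(h_2,k_3)) all reduce to 0 modulo the current basis, so we have a Gröbner basis.
Inter-reduce: drop elements whose leading term is divisible by another's, tail-reduce, and make monic.
Reduced Gröbner basis: {a + b + 1, b^2 - b}.

The two bases agree; hence the ideals are identical.
The choice of monomial ordering does not affect the verdict — as long as both bases are computed under the same ordering, their equality decides ideal equality.

Yes, the ideals are equal.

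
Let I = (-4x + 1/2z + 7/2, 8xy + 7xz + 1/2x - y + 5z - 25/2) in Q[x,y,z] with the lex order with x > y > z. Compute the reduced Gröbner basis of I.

The reduced Gröbner basis is the canonical form of the ideal for this ordering.

f_1 = -4x + 1/2z + 7/2, LT = x.
f_2 = 8xy + 7xz + 1/2x - y + 5z - 25/2, LT = xy.

S(f_1,f_2): lcm = xy. S = -7/8xz - 1/16x - 1/8yz - 3/4y - 5/8z + 25/16.
  leading term xz: subtract (7/32z)·f_1 from -7/8xz - 1/16x - 1/8yz - 3/4y - 5/8z + 25/16 → -1/16x - 1/8yz - 3/4y - 7/64z^2 - 89/64z + 25/16
  leading term x: subtract (1/64)·f_1 from -1/16x - 1/8yz - 3/4y - 7/64z^2 - 89/64z + 25/16 → -1/8yz - 3/4y - 7/64z^2 - 179/128z + 193/128
  leading term yz: no divisor's leading term divides it; move -1/8yz to the remainder.
  leading term y: no divisor's leading term divides it; move -3/4y to the remainder.
  leading term z^2: no divisor's leading term divides it; move -7/64z^2 to the remainder.
  leading term z: no divisor's leading term divides it; move -179/128z to the remainder.
  leading term 1: no divisor's leading term divides it; move 193/128 to the remainder.
  remainder -1/8yz - 3/4y - 7/64z^2 - 179/128z + 193/128 ≠ 0; add g_3 = -1/8yz - 3/4y - 7/64z^2 - 179/128z + 193/128 to the basis.

The other S-polynomials (S(f_1,g_3), S(f_2,g_3)) all reduce to 0 modulo the current basis, so we have a Gröbner basis.
Inter-reduce: drop elements whose leading term is divisible by another's, tail-reduce, and make monic.

G = {x - 1/8z - 7/8, yz + 6y + 7/8z^2 + 179/16z - 193/16}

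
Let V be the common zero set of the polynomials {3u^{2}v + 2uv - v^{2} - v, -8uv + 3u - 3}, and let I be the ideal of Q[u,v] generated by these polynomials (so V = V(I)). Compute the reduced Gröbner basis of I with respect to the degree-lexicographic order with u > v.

G = {v^{3} + \tfrac{5}{8}v^{2} + \tfrac{27}{64}u + \tfrac{3}{8}v - \tfrac{27}{64}, u^{2} - \tfrac{8}{9}v^{2} - \tfrac{1}{3}u - \tfrac{8}{9}v - \tfrac{2}{3}, uv - \tfrac{3}{8}u + \tfrac{3}{8}}

f_1 = 3u^{2}v + 2uv - v^{2} - v, LT = u^{2}v.
f_2 = -8uv + 3u - 3, LT = uv.

S(f_1,f_2): lcm = u^{2}v. S = \tfrac{3}{8}u^{2} + \tfrac{2}{3}uv - \tfrac{1}{3}v^{2} - \tfrac{3}{8}u - \tfrac{1}{3}v.
  leading term u^{2}: no divisor's leading term divides it; move \tfrac{3}{8}u^{2} to the remainder.
  leading term uv: subtract (-\tfrac{1}{12})·f_2 from \tfrac{2}{3}uv - \tfrac{1}{3}v^{2} - \tfrac{3}{8}u - \tfrac{1}{3}v → -\tfrac{1}{3}v^{2} - \tfrac{1}{8}u - \tfrac{1}{3}v - \tfrac{1}{4}
  leading term v^{2}: no divisor's leading term divides it; move -\tfrac{1}{3}v^{2} to the remainder.
  leading term u: no divisor's leading term divides it; move -\tfrac{1}{8}u to the remainder.
  leading term v: no divisor's leading term divides it; move -\tfrac{1}{3}v to the remainder.
  leading term 1: no divisor's leading term divides it; move -\tfrac{1}{4} to the remainder.
  remainder \tfrac{3}{8}u^{2} - \tfrac{1}{3}v^{2} - \tfrac{1}{8}u - \tfrac{1}{3}v - \tfrac{1}{4} ≠ 0; add g_3 = \tfrac{3}{8}u^{2} - \tfrac{1}{3}v^{2} - \tfrac{1}{8}u - \tfrac{1}{3}v - \tfrac{1}{4} to the basis.

S(f_1,g_3): lcm = u^{2}v. S = \tfrac{8}{9}v^{3} + uv + \tfrac{5}{9}v^{2} + \tfrac{1}{3}v.
  leading term v^{3}: no divisor's leading term divides it; move \tfrac{8}{9}v^{3} to the remainder.
  leading term uv: subtract (-\tfrac{1}{8})·f_2 from uv + \tfrac{5}{9}v^{2} + \tfrac{1}{3}v → \tfrac{5}{9}v^{2} + \tfrac{3}{8}u + \tfrac{1}{3}v - \tfrac{3}{8}
  leading term v^{2}: no divisor's leading term divides it; move \tfrac{5}{9}v^{2} to the remainder.
  leading term u: no divisor's leading term divides it; move \tfrac{3}{8}u to the remainder.
  leading term v: no divisor's leading term divides it; move \tfrac{1}{3}v to the remainder.
  leading term 1: no divisor's leading term divides it; move -\tfrac{3}{8} to the remainder.
  remainder \tfrac{8}{9}v^{3} + \tfrac{5}{9}v^{2} + \tfrac{3}{8}u + \tfrac{1}{3}v - \tfrac{3}{8} ≠ 0; add g_4 = \tfrac{8}{9}v^{3} + \tfrac{5}{9}v^{2} + \tfrac{3}{8}u + \tfrac{1}{3}v - \tfrac{3}{8} to the basis.

The other S-polynomials (S(f_2,g_3), S(f_1,g_4), S(f_2,g_4), S(g_3,g_4)) all reduce to 0 modulo the current basis, so we have a Gröbner basis.
Inter-reduce: drop elements whose leading term is divisible by another's, tail-reduce, and make monic.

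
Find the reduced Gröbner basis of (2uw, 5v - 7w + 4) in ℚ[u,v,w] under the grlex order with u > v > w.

Buchberger's algorithm terminates because the ascending chain of leading-term ideals stabilizes.

f_1 = 2uw, LT = uw.
f_2 = 5v - 7w + 4, LT = v.

The S-polynomials (S(f_1,f_2)) all reduce to 0 modulo the current basis, so we have a Gröbner basis.

G = {uw, v - 7/5w + ⅘}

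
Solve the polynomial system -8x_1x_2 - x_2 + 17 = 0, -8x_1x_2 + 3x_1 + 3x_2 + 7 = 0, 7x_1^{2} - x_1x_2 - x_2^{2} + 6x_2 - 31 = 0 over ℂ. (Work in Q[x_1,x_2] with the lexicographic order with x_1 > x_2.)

{(2, 1)}

Compute a lex Gröbner basis by Buchberger's algorithm.
f_1 = -8x_1x_2 - x_2 + 17, LT = x_1x_2.
f_2 = -8x_1x_2 + 3x_1 + 3x_2 + 7, LT = x_1x_2.
f_3 = 7x_1^{2} - x_1x_2 - x_2^{2} + 6x_2 - 31, LT = x_1^{2}.

S(f_1,f_2): lcm = x_1x_2. S = \tfrac{3}{8}x_1 + \tfrac{1}{2}x_2 - \tfrac{5}{4}.
  reduce S modulo (f_1, f_2, f_3):
  remainder \tfrac{3}{8}x_1 + \tfrac{1}{2}x_2 - \tfrac{5}{4} ≠ 0; add h_4 = \tfrac{3}{8}x_1 + \tfrac{1}{2}x_2 - \tfrac{5}{4} to the basis.

S(f_1,f_3): lcm = x_1^{2}x_2. S = \tfrac{1}{7}x_1x_2^{2} + \tfrac{1}{8}x_1x_2 - \tfrac{17}{8}x_1 + \tfrac{1}{7}x_2^{3} - \tfrac{6}{7}x_2^{2} + \tfrac{31}{7}x_2.
  reduce S modulo (f_1, f_2, f_3, h_4):
  remainder \tfrac{1}{7}x_2^{3} - \tfrac{7}{8}x_2^{2} + \tfrac{10147}{1344}x_2 - \tfrac{1309}{192} ≠ 0; add h_5 = \tfrac{1}{7}x_2^{3} - \tfrac{7}{8}x_2^{2} + \tfrac{10147}{1344}x_2 - \tfrac{1309}{192} to the basis.

S(f_2,f_3): lcm = x_1^{2}x_2. S = -\tfrac{3}{8}x_1^{2} + \tfrac{1}{7}x_1x_2^{2} - \tfrac{3}{8}x_1x_2 - \tfrac{7}{8}x_1 + \tfrac{1}{7}x_2^{3} - \tfrac{6}{7}x_2^{2} + \tfrac{31}{7}x_2.
  reduce S modulo (f_1, f_2, f_3, h_4, h_5):
  remainder -\tfrac{3}{56}x_2^{2} - \tfrac{245}{192}x_2 + \tfrac{1787}{1344} ≠ 0; add h_6 = -\tfrac{3}{56}x_2^{2} - \tfrac{245}{192}x_2 + \tfrac{1787}{1344} to the basis.

S(f_1,h_4): lcm = x_1x_2. S = -\tfrac{4}{3}x_2^{2} + \tfrac{83}{24}x_2 - \tfrac{17}{8}.
  reduce S modulo (f_1, f_2, f_3, h_4, h_5, h_6):
  remainder \tfrac{7607}{216}x_2 - \tfrac{7607}{216} ≠ 0; add h_7 = \tfrac{7607}{216}x_2 - \tfrac{7607}{216} to the basis.

The other S-polynomials (S(f_2,h_4), S(f_3,h_4), S(f_1,h_5), S(f_2,h_5), S(f_3,h_5), S(h_4,h_5), S(f_1,h_6), S(f_2,h_6), S(f_3,h_6), S(h_4,h_6), S(h_5,h_6), S(f_1,h_7), S(f_2,h_7), S(f_3,h_7), S(h_4,h_7), S(h_5,h_7), S(h_6,h_7)) all reduce to 0 modulo the current basis, so we have a Gröbner basis.
Inter-reduce: drop elements whose leading term is divisible by another's, tail-reduce, and make monic.
Reduced Gröbner basis: {x_1 - 2, x_2 - 1}.

The lex basis is triangular: the last element involves only x_2. Solving x_2 - 1 = 0 gives x_2 ∈ {1}; substituting each value into the earlier elements determines the remaining variables.
  x_2 = 1: the earlier basis element becomes x_1 - 2 = 0, giving x_1 = 2 — point (2, 1).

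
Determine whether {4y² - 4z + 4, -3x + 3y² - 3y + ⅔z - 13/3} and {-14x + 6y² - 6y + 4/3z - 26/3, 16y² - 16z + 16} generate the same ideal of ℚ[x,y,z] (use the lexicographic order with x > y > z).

Since reduced Gröbner bases are canonical representatives of ideals under a given ordering, it suffices to compute and compare them.
Buchberger on the first generating set:
f_1 = 4y² - 4z + 4, LT = y².
f_2 = -3x + 3y² - 3y + ⅔z - 13/3, LT = x.

The S-polynomials (S(f_1,f_2)) all reduce to 0 modulo the current basis, so we have a Gröbner basis.
Inter-reduce: drop elements whose leading term is divisible by another's, tail-reduce, and make monic.
Reduced Gröbner basis: {x + y - 11/9z + 22/9, y² - z + 1}.

Buchberger on the second generating set:
h_1 = -14x + 6y² - 6y + 4/3z - 26/3, LT = x.
h_2 = 16y² - 16z + 16, LT = y².

The S-polynomials (S(h_1,h_2)) all reduce to 0 modulo the current basis, so we have a Gröbner basis.
Inter-reduce: drop elements whose leading term is divisible by another's, tail-reduce, and make monic.
Reduced Gröbner basis: {x + 3/7y - 11/21z + 22/21, y² - z + 1}.

Since the reduced bases disagree, the two ideals are not the same.

No, the ideals differ.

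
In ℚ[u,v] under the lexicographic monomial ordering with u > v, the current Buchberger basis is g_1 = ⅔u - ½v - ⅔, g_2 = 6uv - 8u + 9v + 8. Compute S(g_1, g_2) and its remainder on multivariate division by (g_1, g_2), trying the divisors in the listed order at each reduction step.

S(g_1, g_2) = 4/3u - ¾v² - 5/2v - 4/3; remainder on division = -¾v² - 3/2v.

lcm(LM(g_1), LM(g_2)) = uv.
S = (lcm/LT(g_1))·g_1 − (lcm/LT(g_2))·g_2 = 4/3u - ¾v² - 5/2v - 4/3.
Reduce S modulo (g_1, g_2) in that order:
  leading term u: subtract (2)·g_1 from 4/3u - ¾v² - 5/2v - 4/3 → -¾v² - 3/2v
  leading term v²: no divisor's leading term divides it; move -¾v² to the remainder.
  leading term v: no divisor's leading term divides it; move -3/2v to the remainder.
The remainder -¾v² - 3/2v is nonzero, so it would be added as the next basis element.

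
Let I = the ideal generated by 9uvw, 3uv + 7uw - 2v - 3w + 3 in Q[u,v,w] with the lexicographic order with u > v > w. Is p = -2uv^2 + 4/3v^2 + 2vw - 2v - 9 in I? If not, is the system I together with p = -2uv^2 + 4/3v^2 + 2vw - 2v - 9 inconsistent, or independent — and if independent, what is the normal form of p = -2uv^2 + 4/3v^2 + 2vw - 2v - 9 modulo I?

Adjoining -2uv^2 + 4/3v^2 + 2vw - 2v - 9 makes the ideal the whole ring: the system is inconsistent.

First compute the reduced Gröbner basis of I by Buchberger's algorithm.
f_1 = 9uvw, LT = uvw.
f_2 = 3uv + 7uw - 2v - 3w + 3, LT = uv.

S(f_1,f_2): lcm = uvw. S = -7/3uw^2 + 2/3vw + w^2 - w.
  reduce S modulo (f_1, f_2):
  remainder -7/3uw^2 + 2/3vw + w^2 - w ≠ 0; add h_3 = -7/3uw^2 + 2/3vw + w^2 - w to the basis.

S(f_1,h_3): lcm = uvw^2. S = 2/7v^2w + 3/7vw^2 - 3/7vw.
  reduce S modulo (f_1, f_2, h_3):
  remainder 2/7v^2w + 3/7vw^2 - 3/7vw ≠ 0; add h_4 = 2/7v^2w + 3/7vw^2 - 3/7vw to the basis.

The other S-polynomials (S(f_2,h_3), S(f_1,h_4), S(f_2,h_4), S(h_3,h_4)) all reduce to 0 modulo the current basis, so we have a Gröbner basis.
Inter-reduce: drop elements whose leading term is divisible by another's, tail-reduce, and make monic.
Reduced Gröbner basis: {uv + 7/3uw - 2/3v - w + 1, uw^2 - 2/7vw - 3/7w^2 + 3/7w, v^2w + 3/2vw^2 - 3/2vw}.
Label its elements g_1 = uv + 7/3uw - 2/3v - w + 1, g_2 = uw^2 - 2/7vw - 3/7w^2 + 3/7w, g_3 = v^2w + 3/2vw^2 - 3/2vw.

Reduce p = -2uv^2 + 4/3v^2 + 2vw - 2v - 9 modulo G:
  leading term uv^2: subtract (-2v)·g_1 from -2uv^2 + 4/3v^2 + 2vw - 2v - 9 → 14/3uvw - 9
  leading term uvw: subtract (14/3w)·g_1 from 14/3uvw - 9 → -98/9uw^2 + 28/9vw + 14/3w^2 - 14/3w - 9
  leading term uw^2: subtract (-98/9)·g_2 from -98/9uw^2 + 28/9vw + 14/3w^2 - 14/3w - 9 → -9
  leading term 1: no divisor's leading term divides it; move -9 to the remainder.
  normal form = -9.
The normal form is nonzero, so p ∉ I. Since p minus its normal form lies in I, I + (p) = I + (r) where r = -9; decide whether this ideal is the whole ring.
Here r = -9 is a nonzero constant, hence a unit: 1 ∈ I + (p), the Gröbner basis of I + (p) is {1}, and the enlarged system has no common solution — adjoining p is inconsistent.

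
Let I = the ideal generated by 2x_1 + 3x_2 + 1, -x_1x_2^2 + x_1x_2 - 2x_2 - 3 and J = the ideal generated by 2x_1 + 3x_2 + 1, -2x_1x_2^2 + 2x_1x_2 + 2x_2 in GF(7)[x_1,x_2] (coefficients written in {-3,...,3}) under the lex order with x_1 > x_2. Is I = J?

Equality of ideals is decidable: compute both reduced Gröbner bases (unique for the ordering) and check whether they agree.
Buchberger on the first generating set:
f_1 = 2x_1 + 3x_2 + 1, LT = x_1.
f_2 = -x_1x_2^2 + x_1x_2 - 2x_2 - 3, LT = x_1x_2^2.

S(f_1,f_2): lcm = x_1x_2^2. S = x_1x_2 - 2x_2^3 - 3x_2^2 - 2x_2 - 3.
  leading term x_1x_2: subtract (-3x_2)·f_1 from x_1x_2 - 2x_2^3 - 3x_2^2 - 2x_2 - 3 → -2x_2^3 - x_2^2 + x_2 - 3
  leading term x_2^3: no divisor's leading term divides it; move -2x_2^3 to the remainder.
  leading term x_2^2: no divisor's leading term divides it; move -x_2^2 to the remainder.
  leading term x_2: no divisor's leading term divides it; move x_2 to the remainder.
  leading term 1: no divisor's leading term divides it; move -3 to the remainder.
  remainder -2x_2^3 - x_2^2 + x_2 - 3 ≠ 0; add g_3 = -2x_2^3 - x_2^2 + x_2 - 3 to the basis.

The other S-polynomials (S(f_1,g_3), S(f_2,g_3)) all reduce to 0 modulo the current basis, so we have a Gröbner basis.
Inter-reduce: drop elements whose leading term is divisible by another's, tail-reduce, and make monic.
Reduced Gröbner basis: {x_1 - 2x_2 - 3, x_2^3 - 3x_2^2 + 3x_2 - 2}.

Buchberger on the second generating set:
h_1 = 2x_1 + 3x_2 + 1, LT = x_1.
h_2 = -2x_1x_2^2 + 2x_1x_2 + 2x_2, LT = x_1x_2^2.

S(h_1,h_2): lcm = x_1x_2^2. S = x_1x_2 - 2x_2^3 - 3x_2^2 + x_2.
  leading term x_1x_2: subtract (-3x_2)·h_1 from x_1x_2 - 2x_2^3 - 3x_2^2 + x_2 → -2x_2^3 - x_2^2 - 3x_2
  leading term x_2^3: no divisor's leading term divides it; move -2x_2^3 to the remainder.
  leading term x_2^2: no divisor's leading term divides it; move -x_2^2 to the remainder.
  leading term x_2: no divisor's leading term divides it; move -3x_2 to the remainder.
  remainder -2x_2^3 - x_2^2 - 3x_2 ≠ 0; add k_3 = -2x_2^3 - x_2^2 - 3x_2 to the basis.

The other S-polynomials (S(h_1,k_3), S(h_2,k_3)) all reduce to 0 modulo the current basis, so we have a Gröbner basis.
Inter-reduce: drop elements whose leading term is divisible by another's, tail-reduce, and make monic.
Reduced Gröbner basis: {x_1 - 2x_2 - 3, x_2^3 - 3x_2^2 - 2x_2}.

These differ, so the ideals are not equal.

No, the ideals differ.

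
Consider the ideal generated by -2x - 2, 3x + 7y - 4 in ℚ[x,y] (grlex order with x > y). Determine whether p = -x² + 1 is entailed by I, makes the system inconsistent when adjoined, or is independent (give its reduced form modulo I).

-x² + 1 lies in I (it reduces to 0).

First compute the reduced Gröbner basis of I by Buchberger's algorithm.
f_1 = -2x - 2, LT = x.
f_2 = 3x + 7y - 4, LT = x.

S(f_1,f_2): lcm = x. S = -7/3y + 7/3.
  leading term y: no divisor's leading term divides it; move -7/3y to the remainder.
  leading term 1: no divisor's leading term divides it; move 7/3 to the remainder.
  remainder -7/3y + 7/3 ≠ 0; add h_3 = -7/3y + 7/3 to the basis.

The other S-polynomials (S(f_1,h_3), S(f_2,h_3)) all reduce to 0 modulo the current basis, so we have a Gröbner basis.
Inter-reduce: drop elements whose leading term is divisible by another's, tail-reduce, and make monic.
Reduced Gröbner basis: {x + 1, y - 1}.
Label its elements g_1 = x + 1, g_2 = y - 1.

Reduce p = -x² + 1 modulo G:
  leading term x²: subtract (-x)·g_1 from -x² + 1 → x + 1
  leading term x: subtract (1)·g_1 from x + 1 → 0
  normal form = 0.
Since the normal form is 0, p ∈ I.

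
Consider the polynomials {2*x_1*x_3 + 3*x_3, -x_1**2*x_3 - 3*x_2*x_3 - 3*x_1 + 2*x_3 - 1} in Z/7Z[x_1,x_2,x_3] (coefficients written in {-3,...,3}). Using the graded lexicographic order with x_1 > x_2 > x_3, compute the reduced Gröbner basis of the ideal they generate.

f_1 = 2*x_1*x_3 + 3*x_3, LT = x_1*x_3.
f_2 = -x_1**2*x_3 - 3*x_2*x_3 - 3*x_1 + 2*x_3 - 1, LT = x_1**2*x_3.

S(f_1,f_2): lcm = x_1**2*x_3. S = -2*x_1*x_3 - 3*x_2*x_3 - 3*x_1 + 2*x_3 - 1.
  leading term x_1*x_3: subtract (-1)·f_1 from -2*x_1*x_3 - 3*x_2*x_3 - 3*x_1 + 2*x_3 - 1 → -3*x_2*x_3 - 3*x_1 - 2*x_3 - 1
  leading term x_2*x_3: no divisor's leading term divides it; move -3*x_2*x_3 to the remainder.
  leading term x_1: no divisor's leading term divides it; move -3*x_1 to the remainder.
  leading term x_3: no divisor's leading term divides it; move -2*x_3 to the remainder.
  leading term 1: no divisor's leading term divides it; move -1 to the remainder.
  remainder -3*x_2*x_3 - 3*x_1 - 2*x_3 - 1 ≠ 0; add g_3 = -3*x_2*x_3 - 3*x_1 - 2*x_3 - 1 to the basis.

S(f_1,g_3): lcm = x_1*x_2*x_3. S = -x_1**2 - 3*x_1*x_3 - 2*x_2*x_3 + 2*x_1.
  leading term x_1**2: no divisor's leading term divides it; move -x_1**2 to the remainder.
  leading term x_1*x_3: subtract (2)·f_1 from -3*x_1*x_3 - 2*x_2*x_3 + 2*x_1 → -2*x_2*x_3 + 2*x_1 + x_3
  leading term x_2*x_3: subtract (3)·g_3 from -2*x_2*x_3 + 2*x_1 + x_3 → -3*x_1 + 3
  leading term x_1: no divisor's leading term divides it; move -3*x_1 to the remainder.
  leading term 1: no divisor's leading term divides it; move 3 to the remainder.
  remainder -x_1**2 - 3*x_1 + 3 ≠ 0; add g_4 = -x_1**2 - 3*x_1 + 3 to the basis.

The other S-polynomials (S(f_2,g_3), S(f_1,g_4), S(f_2,g_4), S(g_3,g_4)) all reduce to 0 modulo the current basis, so we have a Gröbner basis.
Inter-reduce: drop elements whose leading term is divisible by another's, tail-reduce, and make monic.

G = {x_1**2 + 3*x_1 - 3, x_1*x_3 - 2*x_3, x_2*x_3 + x_1 + 3*x_3 - 2}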